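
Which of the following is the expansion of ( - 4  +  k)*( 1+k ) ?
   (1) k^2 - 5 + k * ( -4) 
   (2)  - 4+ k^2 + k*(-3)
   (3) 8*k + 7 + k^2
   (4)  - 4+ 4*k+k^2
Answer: 2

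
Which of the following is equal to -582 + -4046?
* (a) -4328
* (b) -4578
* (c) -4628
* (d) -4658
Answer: c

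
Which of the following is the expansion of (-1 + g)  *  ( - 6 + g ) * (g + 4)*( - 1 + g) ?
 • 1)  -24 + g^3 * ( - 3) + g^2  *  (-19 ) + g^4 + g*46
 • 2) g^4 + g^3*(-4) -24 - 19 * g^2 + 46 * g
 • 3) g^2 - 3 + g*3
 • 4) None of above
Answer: 2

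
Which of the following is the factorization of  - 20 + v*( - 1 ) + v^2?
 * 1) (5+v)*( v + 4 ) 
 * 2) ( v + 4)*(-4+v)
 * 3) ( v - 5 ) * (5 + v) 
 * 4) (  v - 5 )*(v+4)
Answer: 4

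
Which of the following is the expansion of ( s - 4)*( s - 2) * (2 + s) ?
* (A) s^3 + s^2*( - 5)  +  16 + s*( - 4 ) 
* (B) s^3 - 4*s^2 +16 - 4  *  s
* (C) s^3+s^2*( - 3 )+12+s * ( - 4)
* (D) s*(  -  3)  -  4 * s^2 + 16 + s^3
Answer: B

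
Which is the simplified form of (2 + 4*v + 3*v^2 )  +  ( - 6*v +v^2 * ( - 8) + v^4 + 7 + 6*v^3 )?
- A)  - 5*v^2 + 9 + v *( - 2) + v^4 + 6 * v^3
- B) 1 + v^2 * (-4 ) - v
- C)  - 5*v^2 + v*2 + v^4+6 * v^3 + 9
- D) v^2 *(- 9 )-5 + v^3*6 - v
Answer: A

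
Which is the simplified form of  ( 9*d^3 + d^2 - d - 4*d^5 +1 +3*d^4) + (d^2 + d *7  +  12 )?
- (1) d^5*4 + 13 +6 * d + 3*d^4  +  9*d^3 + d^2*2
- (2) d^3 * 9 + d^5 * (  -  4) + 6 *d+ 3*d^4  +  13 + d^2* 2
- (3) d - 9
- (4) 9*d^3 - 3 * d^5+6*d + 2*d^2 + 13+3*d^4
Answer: 2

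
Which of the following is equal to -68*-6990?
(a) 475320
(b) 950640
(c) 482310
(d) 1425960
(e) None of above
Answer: a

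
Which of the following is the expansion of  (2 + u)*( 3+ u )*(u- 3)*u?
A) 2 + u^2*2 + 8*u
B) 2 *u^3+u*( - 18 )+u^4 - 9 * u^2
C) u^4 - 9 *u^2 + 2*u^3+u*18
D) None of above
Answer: B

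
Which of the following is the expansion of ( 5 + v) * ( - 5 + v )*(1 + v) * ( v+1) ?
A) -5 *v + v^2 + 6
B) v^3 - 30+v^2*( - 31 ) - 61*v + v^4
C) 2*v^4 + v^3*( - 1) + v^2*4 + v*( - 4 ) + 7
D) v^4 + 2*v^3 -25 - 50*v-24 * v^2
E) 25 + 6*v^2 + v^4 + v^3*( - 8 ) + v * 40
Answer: D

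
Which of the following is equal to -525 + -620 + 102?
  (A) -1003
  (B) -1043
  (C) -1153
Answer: B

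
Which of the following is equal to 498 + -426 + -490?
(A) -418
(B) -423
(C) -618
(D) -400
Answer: A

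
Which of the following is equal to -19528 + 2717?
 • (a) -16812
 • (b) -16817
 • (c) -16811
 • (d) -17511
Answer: c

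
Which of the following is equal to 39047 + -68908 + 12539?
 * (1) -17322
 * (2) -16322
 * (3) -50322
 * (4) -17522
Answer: 1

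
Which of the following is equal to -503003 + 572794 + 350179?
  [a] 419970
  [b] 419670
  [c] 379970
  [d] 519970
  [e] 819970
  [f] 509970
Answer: a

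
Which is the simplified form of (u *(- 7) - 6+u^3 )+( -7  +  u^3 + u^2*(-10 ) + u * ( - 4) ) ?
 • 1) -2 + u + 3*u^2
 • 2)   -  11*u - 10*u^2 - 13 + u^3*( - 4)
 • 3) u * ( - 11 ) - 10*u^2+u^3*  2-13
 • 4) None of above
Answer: 3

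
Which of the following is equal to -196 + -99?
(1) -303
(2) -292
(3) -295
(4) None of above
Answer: 3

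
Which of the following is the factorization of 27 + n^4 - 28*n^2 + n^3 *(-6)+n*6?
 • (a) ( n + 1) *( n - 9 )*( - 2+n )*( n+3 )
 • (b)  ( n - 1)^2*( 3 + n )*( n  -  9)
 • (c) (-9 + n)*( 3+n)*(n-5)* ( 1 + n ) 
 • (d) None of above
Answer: d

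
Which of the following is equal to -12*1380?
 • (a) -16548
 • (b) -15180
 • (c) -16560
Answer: c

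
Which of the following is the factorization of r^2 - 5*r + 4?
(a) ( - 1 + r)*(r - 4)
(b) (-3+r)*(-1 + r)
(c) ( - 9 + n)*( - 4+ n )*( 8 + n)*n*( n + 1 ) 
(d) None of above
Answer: a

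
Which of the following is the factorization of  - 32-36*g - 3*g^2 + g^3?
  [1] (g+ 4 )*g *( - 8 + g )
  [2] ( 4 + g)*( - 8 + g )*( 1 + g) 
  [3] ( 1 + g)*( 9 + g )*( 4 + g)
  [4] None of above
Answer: 2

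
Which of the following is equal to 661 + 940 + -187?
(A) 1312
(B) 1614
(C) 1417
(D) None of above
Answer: D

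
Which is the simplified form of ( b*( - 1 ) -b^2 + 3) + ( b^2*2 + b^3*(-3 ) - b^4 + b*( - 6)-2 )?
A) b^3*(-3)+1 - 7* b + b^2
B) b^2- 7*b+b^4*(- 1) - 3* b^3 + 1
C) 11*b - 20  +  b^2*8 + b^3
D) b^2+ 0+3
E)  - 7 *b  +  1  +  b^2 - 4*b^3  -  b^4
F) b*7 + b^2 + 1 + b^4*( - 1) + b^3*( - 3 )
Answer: B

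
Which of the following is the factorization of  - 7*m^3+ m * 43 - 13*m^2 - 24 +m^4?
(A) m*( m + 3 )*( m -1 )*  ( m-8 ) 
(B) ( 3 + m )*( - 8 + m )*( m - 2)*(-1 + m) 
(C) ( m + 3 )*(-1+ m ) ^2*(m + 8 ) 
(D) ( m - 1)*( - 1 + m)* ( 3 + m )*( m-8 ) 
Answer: D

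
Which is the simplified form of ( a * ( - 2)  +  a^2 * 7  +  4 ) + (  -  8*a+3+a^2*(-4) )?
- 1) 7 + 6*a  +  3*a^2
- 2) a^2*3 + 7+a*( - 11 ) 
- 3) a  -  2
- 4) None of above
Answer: 4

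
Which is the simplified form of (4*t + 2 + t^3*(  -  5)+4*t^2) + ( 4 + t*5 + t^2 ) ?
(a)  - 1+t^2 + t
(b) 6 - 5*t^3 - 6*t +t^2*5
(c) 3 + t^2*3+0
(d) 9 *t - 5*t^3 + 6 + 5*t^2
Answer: d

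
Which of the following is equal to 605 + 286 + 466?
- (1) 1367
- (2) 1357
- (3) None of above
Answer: 2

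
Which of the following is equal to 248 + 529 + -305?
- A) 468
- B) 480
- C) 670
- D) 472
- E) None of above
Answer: D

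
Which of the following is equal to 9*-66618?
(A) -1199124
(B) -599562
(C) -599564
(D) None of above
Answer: B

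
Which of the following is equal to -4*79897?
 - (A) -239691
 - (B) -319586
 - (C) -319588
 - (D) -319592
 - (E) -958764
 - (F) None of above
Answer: C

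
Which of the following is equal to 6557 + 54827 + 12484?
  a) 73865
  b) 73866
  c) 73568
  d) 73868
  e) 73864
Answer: d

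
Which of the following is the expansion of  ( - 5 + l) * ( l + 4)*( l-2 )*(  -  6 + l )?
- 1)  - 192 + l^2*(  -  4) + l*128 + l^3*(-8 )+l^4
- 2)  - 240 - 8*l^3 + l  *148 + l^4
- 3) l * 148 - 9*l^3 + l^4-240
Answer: 3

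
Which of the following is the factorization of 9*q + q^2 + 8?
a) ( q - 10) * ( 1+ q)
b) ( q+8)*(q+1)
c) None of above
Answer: b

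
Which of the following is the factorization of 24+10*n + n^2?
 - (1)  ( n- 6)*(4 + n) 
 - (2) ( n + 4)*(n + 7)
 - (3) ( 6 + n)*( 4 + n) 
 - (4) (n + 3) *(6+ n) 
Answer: 3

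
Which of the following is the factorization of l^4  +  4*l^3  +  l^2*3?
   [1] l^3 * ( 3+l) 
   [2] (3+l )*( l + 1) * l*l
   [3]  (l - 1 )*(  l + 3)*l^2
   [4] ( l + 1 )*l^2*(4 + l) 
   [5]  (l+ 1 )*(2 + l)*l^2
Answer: 2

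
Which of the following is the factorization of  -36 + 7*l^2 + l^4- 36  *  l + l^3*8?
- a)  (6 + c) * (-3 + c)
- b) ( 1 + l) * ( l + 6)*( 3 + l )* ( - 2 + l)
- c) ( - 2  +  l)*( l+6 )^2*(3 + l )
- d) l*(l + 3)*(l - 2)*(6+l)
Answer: b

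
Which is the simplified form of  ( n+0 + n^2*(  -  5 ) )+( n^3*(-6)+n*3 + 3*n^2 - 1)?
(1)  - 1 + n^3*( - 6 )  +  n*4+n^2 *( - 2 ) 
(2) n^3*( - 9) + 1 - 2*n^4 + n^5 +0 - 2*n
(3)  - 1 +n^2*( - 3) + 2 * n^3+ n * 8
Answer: 1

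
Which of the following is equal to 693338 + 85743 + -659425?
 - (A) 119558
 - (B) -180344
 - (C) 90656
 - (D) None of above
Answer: D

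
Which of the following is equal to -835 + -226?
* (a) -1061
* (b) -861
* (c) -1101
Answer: a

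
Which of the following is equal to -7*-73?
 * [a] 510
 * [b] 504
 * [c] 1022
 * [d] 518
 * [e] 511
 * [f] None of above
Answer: e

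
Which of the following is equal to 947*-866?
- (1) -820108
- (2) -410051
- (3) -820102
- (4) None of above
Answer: 3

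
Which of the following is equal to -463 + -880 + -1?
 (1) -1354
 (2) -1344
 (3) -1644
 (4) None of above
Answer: 2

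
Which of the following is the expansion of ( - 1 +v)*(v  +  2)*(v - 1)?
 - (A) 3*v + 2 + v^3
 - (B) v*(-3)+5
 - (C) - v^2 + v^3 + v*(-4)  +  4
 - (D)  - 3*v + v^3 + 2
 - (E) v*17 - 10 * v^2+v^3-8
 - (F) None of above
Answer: D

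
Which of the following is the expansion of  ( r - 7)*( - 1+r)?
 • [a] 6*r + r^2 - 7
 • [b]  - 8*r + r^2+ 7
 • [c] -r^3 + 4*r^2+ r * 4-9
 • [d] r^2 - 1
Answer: b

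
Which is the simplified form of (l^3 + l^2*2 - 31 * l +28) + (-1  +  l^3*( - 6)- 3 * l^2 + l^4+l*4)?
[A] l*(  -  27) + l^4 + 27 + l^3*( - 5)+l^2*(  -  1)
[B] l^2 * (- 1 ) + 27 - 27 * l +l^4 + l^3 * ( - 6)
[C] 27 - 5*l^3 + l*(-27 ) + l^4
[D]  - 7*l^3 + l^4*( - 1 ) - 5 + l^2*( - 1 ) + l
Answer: A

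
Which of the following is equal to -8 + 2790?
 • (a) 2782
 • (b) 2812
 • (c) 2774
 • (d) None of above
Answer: a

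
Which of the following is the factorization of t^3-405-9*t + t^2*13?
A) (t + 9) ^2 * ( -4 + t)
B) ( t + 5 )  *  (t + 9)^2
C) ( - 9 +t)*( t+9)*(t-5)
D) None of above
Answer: D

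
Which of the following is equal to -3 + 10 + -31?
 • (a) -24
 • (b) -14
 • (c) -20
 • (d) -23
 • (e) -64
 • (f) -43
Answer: a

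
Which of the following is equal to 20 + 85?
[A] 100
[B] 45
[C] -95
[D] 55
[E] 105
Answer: E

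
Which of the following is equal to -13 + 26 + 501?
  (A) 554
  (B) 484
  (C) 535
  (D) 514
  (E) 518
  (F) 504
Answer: D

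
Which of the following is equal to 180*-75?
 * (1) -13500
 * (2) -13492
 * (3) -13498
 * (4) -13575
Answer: 1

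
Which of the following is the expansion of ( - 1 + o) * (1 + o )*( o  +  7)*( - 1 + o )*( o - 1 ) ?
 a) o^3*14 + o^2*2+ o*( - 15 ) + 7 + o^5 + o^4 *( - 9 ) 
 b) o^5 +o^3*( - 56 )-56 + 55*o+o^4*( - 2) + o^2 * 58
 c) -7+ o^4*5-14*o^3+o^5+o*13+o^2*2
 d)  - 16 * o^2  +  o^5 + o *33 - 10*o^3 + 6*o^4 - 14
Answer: c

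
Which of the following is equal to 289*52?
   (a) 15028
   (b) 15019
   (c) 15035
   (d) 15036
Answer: a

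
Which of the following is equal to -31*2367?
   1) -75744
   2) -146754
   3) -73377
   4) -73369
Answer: 3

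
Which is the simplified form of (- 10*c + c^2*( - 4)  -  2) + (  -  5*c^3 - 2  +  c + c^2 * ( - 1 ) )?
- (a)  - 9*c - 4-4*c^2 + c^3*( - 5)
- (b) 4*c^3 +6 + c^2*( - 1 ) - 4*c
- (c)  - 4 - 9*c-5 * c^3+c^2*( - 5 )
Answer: c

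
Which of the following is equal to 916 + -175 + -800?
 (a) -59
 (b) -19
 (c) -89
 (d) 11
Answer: a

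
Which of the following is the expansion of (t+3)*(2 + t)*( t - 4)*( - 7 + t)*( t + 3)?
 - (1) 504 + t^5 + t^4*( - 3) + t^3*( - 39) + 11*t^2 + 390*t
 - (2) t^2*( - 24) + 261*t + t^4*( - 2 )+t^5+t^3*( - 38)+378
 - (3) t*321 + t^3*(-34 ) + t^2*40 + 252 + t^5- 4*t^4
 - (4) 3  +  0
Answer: 1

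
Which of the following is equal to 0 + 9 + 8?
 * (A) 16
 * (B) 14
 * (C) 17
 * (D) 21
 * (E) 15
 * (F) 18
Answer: C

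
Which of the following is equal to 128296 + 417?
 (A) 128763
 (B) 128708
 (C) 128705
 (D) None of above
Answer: D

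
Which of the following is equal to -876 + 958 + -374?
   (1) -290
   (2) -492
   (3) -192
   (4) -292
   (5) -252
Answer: 4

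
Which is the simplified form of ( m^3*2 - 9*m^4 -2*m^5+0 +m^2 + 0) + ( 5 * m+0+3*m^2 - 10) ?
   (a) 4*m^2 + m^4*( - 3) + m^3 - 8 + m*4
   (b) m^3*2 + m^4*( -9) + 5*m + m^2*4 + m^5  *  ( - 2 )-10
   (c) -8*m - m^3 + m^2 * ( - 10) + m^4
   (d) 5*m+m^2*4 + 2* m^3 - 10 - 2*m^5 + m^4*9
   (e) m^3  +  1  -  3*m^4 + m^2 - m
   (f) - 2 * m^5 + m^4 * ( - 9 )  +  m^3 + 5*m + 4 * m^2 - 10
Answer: b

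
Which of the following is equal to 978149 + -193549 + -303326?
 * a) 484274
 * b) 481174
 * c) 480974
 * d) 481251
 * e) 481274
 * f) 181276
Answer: e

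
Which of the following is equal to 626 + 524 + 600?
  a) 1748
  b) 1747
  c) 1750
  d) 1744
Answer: c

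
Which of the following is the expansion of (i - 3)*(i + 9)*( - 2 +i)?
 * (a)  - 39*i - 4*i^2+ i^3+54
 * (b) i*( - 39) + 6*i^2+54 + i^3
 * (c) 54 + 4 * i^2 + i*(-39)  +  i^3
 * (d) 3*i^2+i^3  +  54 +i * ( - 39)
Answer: c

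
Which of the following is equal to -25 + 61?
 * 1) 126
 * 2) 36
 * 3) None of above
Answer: 2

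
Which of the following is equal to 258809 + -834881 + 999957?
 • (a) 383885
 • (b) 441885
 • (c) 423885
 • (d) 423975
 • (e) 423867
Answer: c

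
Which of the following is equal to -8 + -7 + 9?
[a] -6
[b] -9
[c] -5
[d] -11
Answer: a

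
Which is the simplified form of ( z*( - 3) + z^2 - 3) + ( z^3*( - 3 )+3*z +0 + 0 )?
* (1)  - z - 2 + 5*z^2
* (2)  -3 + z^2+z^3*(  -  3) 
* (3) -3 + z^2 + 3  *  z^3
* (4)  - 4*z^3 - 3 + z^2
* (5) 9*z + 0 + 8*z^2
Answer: 2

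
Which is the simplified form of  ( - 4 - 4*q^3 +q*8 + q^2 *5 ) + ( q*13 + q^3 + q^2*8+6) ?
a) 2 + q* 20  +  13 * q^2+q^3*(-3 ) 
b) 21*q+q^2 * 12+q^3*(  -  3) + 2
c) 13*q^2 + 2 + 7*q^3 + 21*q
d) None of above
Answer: d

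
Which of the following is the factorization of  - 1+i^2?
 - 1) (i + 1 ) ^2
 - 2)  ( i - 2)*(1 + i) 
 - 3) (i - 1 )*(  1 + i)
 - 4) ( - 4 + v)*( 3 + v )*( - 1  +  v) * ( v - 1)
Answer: 3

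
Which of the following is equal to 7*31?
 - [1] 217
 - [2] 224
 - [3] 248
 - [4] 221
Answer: 1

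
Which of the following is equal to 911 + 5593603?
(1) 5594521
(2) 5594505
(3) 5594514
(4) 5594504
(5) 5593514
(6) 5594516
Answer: 3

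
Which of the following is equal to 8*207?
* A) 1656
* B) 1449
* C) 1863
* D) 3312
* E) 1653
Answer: A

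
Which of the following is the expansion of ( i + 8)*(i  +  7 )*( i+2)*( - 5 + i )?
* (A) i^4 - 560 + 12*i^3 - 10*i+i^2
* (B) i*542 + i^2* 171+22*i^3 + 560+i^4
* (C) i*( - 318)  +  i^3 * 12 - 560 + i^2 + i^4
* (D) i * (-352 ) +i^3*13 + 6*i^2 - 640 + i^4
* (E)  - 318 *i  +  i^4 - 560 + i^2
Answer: C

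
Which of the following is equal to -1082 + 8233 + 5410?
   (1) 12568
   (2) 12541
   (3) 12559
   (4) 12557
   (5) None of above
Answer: 5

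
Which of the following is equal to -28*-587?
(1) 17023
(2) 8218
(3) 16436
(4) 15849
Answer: 3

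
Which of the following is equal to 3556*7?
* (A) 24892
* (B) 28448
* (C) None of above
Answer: A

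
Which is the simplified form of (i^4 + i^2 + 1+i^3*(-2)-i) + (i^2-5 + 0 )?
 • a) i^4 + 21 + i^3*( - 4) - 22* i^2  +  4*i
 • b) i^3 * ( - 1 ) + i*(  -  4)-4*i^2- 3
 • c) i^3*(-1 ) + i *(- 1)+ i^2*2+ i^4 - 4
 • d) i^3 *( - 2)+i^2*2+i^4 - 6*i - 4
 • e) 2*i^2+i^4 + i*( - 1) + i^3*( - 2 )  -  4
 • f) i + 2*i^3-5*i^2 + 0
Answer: e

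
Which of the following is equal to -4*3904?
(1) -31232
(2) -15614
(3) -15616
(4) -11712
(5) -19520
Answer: 3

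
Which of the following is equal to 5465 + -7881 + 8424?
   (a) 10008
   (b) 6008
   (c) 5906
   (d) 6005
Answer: b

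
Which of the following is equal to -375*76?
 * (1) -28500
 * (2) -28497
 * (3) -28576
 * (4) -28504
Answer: 1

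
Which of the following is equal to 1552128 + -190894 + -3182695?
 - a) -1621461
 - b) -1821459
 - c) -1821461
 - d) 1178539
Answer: c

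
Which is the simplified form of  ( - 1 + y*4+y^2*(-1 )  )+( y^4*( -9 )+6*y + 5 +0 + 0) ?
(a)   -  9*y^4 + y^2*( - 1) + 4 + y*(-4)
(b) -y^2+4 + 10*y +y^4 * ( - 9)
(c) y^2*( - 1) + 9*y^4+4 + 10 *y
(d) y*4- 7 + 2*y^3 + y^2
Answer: b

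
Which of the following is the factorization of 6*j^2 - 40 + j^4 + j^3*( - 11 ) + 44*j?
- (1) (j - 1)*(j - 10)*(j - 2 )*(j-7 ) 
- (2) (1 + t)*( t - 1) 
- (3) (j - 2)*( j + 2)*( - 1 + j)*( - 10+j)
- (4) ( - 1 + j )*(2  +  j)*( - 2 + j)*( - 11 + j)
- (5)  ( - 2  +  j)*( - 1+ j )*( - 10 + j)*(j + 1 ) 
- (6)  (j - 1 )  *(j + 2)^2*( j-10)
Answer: 3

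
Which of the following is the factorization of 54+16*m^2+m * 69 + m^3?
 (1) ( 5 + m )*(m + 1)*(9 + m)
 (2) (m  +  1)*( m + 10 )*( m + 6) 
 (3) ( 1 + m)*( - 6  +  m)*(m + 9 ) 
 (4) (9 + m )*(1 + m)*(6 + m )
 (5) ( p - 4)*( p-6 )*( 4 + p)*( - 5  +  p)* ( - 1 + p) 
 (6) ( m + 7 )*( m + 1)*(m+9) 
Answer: 4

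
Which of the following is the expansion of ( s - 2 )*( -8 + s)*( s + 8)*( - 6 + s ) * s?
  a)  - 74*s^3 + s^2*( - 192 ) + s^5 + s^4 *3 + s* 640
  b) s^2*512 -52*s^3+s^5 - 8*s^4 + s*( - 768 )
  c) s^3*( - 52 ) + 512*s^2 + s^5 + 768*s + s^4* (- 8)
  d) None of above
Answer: b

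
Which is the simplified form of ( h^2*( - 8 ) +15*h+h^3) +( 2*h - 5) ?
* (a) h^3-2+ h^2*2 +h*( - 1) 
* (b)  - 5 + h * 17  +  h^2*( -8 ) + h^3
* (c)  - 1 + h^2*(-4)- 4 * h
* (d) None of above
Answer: b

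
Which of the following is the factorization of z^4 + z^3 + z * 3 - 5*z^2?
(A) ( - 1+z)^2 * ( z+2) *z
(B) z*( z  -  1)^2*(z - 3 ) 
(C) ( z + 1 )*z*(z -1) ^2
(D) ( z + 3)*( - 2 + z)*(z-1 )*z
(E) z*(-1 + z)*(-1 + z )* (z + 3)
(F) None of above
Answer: E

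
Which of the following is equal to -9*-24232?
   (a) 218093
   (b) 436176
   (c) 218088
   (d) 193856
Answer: c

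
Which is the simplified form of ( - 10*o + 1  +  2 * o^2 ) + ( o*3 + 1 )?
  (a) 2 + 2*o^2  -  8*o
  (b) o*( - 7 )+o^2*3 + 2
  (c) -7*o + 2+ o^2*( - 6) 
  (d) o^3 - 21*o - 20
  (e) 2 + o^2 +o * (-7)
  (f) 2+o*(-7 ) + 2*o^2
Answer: f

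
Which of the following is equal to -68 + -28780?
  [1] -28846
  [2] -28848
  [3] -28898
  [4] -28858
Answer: 2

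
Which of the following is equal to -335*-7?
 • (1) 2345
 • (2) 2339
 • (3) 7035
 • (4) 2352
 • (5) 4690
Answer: 1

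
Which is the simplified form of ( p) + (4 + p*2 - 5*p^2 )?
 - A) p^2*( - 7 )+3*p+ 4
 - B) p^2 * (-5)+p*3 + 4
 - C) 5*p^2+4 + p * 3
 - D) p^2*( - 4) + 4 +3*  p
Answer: B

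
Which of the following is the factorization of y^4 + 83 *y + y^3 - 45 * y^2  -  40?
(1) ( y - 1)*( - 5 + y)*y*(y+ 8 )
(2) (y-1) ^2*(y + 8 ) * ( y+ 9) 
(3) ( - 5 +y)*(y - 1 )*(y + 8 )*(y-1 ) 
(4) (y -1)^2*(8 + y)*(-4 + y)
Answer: 3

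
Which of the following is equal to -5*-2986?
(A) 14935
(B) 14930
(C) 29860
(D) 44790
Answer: B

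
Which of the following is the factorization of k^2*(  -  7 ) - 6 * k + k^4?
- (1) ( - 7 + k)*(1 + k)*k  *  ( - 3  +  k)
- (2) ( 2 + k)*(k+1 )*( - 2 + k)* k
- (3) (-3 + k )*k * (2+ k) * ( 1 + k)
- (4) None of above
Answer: 3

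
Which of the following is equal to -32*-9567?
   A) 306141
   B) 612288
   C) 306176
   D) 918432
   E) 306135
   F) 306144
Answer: F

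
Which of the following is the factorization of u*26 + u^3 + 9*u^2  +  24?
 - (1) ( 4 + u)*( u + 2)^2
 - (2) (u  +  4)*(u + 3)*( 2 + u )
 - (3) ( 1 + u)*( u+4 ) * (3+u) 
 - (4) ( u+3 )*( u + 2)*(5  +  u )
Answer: 2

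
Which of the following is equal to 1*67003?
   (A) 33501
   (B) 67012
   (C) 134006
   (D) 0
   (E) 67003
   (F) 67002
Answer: E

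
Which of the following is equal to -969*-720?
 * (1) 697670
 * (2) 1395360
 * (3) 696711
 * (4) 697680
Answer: 4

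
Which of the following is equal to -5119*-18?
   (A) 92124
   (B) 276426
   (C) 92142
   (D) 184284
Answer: C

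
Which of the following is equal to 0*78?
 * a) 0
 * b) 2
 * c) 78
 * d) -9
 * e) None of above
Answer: a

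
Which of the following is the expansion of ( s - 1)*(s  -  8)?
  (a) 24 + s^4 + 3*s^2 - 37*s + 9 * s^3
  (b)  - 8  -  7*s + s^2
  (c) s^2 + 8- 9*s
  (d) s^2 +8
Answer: c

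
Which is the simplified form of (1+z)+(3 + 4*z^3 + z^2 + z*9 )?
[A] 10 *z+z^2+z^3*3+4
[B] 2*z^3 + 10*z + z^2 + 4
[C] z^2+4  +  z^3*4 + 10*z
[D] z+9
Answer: C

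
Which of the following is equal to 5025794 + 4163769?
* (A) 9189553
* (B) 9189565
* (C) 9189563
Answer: C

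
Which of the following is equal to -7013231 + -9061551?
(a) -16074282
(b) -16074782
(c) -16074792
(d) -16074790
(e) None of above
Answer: b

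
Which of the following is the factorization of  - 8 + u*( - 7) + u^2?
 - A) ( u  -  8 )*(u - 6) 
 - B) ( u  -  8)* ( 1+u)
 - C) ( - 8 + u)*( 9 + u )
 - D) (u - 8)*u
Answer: B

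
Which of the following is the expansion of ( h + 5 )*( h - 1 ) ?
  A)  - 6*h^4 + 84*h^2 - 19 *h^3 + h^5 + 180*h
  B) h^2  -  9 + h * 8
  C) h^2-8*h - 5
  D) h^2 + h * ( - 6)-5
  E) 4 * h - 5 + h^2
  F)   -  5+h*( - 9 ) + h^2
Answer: E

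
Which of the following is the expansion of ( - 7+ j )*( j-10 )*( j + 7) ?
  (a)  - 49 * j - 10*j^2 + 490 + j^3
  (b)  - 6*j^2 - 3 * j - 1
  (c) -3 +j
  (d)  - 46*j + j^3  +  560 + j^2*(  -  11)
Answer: a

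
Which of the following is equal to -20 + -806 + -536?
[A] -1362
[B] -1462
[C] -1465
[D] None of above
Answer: A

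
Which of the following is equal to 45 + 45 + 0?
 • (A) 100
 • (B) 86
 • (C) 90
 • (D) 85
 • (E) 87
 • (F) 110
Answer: C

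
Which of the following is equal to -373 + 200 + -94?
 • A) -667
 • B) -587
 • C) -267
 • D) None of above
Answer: C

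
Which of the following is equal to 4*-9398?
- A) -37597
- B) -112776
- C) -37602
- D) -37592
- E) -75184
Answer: D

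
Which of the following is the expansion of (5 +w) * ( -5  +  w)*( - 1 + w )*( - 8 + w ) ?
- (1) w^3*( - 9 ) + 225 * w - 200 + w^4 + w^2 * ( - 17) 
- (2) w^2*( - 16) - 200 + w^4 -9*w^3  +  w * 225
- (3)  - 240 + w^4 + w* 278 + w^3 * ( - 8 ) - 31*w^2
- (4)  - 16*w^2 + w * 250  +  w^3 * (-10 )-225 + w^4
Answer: 1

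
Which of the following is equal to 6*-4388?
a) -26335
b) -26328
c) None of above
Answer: b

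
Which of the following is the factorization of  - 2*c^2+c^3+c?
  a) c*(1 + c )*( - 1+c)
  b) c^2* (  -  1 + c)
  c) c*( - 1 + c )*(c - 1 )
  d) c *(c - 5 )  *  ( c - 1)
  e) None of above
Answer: c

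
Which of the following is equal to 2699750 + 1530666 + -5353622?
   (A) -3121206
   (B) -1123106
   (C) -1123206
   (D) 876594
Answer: C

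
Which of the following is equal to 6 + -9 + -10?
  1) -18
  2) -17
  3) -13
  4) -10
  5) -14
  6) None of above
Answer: 3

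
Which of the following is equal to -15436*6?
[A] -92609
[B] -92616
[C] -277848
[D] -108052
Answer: B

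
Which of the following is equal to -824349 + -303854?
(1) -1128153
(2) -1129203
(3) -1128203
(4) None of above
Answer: 3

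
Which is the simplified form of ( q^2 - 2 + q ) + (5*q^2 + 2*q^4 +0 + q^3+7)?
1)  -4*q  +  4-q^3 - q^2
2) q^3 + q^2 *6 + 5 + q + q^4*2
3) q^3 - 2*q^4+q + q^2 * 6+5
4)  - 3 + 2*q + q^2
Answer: 2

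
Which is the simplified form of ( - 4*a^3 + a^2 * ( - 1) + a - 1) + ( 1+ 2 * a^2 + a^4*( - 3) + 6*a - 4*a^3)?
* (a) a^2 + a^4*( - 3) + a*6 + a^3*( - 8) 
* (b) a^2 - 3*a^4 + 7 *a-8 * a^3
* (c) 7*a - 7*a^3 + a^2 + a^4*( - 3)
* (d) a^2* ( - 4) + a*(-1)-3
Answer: b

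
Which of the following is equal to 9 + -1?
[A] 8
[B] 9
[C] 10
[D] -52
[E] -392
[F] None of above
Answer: A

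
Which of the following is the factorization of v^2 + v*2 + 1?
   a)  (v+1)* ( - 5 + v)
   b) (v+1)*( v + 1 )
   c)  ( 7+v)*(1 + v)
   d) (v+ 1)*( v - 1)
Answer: b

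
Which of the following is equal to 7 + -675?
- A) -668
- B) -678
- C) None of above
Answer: A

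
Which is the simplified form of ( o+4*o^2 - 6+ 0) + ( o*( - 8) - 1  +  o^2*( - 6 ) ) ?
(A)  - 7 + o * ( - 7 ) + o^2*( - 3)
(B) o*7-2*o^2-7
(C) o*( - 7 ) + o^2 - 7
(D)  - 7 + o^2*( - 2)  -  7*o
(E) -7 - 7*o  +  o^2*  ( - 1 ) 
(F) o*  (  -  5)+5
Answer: D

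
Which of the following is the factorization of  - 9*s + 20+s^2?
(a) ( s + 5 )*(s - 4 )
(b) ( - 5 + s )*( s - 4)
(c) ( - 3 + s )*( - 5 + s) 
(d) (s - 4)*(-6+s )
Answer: b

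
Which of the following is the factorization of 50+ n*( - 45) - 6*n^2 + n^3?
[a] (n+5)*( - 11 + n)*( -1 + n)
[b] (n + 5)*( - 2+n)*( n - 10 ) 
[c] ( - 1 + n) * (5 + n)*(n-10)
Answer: c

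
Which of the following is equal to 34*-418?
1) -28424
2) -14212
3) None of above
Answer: 2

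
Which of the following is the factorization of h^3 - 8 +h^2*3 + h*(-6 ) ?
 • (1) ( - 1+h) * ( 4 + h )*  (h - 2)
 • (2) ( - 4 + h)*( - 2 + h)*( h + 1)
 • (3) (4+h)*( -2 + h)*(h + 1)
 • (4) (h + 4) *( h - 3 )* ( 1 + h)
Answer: 3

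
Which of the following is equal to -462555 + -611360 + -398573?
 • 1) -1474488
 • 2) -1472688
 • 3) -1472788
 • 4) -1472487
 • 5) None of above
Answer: 5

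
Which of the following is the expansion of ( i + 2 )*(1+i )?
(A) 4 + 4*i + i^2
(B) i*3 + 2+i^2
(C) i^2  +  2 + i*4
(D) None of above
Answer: B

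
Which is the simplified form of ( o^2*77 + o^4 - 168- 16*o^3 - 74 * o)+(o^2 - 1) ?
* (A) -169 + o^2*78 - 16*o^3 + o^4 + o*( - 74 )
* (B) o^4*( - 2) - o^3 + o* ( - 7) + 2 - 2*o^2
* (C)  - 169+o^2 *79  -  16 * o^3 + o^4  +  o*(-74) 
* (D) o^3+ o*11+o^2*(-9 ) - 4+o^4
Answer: A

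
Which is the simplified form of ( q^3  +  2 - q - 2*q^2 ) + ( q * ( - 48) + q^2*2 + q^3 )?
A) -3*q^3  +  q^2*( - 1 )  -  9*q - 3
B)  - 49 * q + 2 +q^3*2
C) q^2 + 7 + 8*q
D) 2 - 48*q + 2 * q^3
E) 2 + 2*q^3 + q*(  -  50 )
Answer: B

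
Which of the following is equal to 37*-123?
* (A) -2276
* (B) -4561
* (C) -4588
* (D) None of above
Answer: D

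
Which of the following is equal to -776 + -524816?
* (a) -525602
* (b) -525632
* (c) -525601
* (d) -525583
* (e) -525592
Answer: e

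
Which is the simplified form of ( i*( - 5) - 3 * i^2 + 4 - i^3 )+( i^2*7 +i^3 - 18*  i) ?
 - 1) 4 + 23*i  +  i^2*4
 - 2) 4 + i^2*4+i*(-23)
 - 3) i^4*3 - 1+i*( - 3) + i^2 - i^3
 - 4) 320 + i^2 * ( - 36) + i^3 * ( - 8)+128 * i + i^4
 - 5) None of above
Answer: 2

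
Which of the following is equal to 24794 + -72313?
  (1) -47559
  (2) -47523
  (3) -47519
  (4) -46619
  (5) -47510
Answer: 3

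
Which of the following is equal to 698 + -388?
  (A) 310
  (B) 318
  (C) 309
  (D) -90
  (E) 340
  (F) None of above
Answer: A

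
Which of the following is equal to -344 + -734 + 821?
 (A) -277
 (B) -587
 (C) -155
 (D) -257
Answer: D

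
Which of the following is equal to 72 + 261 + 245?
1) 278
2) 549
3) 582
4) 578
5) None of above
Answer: 4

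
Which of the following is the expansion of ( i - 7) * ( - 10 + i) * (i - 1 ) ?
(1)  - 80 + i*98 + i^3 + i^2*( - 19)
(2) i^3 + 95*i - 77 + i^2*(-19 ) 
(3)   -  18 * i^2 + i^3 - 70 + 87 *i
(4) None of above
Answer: 3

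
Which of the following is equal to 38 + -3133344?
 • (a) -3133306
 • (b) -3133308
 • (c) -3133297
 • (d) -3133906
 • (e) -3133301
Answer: a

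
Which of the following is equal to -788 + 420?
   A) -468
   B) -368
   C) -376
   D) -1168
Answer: B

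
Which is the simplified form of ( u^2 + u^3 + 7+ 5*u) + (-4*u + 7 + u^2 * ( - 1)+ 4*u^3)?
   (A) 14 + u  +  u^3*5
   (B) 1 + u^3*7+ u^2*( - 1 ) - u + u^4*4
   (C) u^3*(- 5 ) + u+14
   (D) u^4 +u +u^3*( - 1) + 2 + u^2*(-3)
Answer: A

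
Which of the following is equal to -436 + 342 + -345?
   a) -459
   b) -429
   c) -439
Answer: c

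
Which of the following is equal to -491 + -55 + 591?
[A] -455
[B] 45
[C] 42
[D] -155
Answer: B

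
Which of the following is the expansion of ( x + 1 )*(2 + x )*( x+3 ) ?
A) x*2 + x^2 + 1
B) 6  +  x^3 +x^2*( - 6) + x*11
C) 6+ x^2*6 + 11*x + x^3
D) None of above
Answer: C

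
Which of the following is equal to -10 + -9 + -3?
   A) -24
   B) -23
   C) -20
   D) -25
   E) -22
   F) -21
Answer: E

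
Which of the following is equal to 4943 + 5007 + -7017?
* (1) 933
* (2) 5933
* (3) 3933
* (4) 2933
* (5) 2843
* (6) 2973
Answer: 4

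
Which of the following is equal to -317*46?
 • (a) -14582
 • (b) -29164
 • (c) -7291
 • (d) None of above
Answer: a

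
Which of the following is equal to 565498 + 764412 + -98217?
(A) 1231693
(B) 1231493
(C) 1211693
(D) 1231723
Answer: A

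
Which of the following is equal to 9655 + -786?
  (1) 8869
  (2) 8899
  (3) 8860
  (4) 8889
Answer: 1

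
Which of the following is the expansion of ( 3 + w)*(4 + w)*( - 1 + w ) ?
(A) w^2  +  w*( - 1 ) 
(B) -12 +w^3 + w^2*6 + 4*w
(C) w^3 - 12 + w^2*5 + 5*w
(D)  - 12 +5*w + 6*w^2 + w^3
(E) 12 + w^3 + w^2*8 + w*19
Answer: D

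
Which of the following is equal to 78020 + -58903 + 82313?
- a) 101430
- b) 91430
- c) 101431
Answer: a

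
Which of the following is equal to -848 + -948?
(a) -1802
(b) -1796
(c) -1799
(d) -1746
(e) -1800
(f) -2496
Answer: b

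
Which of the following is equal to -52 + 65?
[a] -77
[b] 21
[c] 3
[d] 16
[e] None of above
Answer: e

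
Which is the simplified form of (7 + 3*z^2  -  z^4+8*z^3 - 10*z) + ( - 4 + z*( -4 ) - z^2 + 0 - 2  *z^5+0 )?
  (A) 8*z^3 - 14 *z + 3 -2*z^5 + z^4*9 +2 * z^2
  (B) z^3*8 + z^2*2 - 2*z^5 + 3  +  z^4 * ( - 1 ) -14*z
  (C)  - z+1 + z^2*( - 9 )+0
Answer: B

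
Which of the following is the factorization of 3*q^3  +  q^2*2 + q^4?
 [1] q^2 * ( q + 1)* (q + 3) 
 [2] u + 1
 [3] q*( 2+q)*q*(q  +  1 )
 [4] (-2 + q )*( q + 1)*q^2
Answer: 3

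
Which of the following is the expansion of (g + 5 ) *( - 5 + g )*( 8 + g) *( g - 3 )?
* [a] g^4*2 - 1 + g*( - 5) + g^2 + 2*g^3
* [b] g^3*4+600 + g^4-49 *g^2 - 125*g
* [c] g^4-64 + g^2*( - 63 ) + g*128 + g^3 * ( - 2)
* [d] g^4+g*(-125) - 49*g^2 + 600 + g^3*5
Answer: d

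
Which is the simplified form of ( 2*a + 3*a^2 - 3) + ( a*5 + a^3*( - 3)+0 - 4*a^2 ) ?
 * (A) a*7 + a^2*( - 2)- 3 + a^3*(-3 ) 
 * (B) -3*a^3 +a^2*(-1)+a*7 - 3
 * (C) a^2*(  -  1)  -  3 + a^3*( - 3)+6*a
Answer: B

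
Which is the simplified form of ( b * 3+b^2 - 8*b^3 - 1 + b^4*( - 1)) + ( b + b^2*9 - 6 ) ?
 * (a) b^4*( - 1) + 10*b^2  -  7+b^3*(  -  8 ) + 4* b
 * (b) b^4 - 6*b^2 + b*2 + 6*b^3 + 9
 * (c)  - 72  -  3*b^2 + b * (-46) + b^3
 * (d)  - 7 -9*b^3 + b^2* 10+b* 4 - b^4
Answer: a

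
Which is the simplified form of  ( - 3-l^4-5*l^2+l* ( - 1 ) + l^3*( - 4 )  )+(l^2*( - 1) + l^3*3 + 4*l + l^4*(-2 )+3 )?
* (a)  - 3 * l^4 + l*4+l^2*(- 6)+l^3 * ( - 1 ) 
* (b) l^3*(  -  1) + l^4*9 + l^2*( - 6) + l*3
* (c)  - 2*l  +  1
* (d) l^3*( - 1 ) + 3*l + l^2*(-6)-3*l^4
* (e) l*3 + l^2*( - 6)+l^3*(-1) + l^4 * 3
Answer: d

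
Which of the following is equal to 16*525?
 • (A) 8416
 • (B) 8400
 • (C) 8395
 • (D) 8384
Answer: B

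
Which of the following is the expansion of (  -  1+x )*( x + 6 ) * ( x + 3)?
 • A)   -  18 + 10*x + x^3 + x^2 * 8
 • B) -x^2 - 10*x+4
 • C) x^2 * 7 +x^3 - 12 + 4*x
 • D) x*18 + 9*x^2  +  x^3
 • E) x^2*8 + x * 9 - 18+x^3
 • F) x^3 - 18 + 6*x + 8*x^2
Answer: E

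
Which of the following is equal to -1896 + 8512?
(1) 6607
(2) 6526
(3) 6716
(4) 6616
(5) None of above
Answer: 4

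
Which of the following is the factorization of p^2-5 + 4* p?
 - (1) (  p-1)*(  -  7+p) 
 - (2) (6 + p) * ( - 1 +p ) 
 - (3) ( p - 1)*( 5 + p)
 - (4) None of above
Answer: 3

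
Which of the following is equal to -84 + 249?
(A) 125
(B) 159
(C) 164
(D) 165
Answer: D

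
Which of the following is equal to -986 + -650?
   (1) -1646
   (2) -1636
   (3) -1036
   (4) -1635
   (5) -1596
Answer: 2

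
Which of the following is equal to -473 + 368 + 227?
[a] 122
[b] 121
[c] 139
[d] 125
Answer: a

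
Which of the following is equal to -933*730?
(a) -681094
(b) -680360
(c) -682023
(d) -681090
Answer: d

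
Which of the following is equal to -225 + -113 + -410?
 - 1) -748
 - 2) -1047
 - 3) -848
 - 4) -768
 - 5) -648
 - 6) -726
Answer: 1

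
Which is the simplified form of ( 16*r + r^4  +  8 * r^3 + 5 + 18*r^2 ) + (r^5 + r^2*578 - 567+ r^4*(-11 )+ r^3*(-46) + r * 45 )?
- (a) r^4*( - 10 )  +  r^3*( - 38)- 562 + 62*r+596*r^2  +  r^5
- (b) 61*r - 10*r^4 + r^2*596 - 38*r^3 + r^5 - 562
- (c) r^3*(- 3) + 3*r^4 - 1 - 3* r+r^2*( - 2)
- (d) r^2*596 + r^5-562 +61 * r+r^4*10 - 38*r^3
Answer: b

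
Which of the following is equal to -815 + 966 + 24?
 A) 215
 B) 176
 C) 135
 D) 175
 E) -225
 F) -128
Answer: D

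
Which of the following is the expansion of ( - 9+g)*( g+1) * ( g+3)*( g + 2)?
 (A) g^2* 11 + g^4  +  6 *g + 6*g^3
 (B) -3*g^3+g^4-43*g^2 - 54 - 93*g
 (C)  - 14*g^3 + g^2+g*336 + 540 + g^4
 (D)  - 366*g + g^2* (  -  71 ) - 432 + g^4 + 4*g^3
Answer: B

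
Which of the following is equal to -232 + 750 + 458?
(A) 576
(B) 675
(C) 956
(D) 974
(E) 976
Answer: E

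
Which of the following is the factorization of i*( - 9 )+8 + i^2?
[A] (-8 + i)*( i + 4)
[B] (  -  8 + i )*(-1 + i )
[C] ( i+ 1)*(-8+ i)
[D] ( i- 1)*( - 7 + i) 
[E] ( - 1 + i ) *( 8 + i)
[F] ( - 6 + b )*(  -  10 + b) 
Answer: B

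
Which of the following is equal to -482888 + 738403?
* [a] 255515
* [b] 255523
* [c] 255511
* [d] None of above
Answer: a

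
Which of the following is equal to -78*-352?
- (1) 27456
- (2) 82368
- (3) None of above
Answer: 1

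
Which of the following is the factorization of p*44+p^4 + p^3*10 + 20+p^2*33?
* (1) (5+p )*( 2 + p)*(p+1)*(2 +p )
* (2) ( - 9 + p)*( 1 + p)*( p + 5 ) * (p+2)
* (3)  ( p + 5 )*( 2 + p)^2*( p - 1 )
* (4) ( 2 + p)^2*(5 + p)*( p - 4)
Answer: 1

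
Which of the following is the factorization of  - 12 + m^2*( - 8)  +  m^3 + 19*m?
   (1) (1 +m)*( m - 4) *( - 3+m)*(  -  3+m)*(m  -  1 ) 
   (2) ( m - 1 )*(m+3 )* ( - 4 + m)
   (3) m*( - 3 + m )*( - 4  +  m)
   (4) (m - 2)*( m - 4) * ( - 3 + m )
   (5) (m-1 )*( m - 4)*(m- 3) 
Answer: 5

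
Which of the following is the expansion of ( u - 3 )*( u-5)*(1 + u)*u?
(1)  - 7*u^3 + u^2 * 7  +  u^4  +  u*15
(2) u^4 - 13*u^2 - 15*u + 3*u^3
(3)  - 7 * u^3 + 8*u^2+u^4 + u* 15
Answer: 1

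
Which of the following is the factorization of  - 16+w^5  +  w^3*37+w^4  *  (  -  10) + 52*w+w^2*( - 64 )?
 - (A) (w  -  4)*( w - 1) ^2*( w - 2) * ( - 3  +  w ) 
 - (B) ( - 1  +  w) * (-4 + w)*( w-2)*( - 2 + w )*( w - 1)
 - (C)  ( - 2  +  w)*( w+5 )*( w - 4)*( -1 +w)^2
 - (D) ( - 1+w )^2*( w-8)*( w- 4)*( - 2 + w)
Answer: B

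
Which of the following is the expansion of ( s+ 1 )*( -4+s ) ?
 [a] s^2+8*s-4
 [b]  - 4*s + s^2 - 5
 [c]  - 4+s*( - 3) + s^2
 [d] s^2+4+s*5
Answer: c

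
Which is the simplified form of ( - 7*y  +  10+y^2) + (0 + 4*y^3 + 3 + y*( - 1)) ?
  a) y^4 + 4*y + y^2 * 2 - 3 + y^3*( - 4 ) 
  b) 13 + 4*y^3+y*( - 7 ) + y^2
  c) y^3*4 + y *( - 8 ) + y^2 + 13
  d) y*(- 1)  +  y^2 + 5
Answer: c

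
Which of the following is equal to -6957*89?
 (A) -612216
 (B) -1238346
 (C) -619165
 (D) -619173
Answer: D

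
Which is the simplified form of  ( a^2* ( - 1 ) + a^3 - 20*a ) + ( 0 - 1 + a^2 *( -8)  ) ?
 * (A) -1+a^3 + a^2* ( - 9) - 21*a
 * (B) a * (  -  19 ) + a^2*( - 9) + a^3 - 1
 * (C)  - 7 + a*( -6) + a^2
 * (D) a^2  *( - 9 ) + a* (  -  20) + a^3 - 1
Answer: D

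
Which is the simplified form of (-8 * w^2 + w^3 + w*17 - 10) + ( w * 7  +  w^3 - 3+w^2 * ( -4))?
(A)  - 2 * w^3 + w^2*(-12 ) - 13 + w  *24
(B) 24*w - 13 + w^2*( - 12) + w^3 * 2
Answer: B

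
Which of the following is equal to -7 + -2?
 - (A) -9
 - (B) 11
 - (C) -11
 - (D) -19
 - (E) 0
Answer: A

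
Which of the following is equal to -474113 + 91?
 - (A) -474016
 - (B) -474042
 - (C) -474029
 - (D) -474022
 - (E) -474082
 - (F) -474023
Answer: D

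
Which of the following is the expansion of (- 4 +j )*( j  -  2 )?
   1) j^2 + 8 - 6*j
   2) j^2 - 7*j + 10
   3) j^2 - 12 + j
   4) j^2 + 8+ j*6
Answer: 1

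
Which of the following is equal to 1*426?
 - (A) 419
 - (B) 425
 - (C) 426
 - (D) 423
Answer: C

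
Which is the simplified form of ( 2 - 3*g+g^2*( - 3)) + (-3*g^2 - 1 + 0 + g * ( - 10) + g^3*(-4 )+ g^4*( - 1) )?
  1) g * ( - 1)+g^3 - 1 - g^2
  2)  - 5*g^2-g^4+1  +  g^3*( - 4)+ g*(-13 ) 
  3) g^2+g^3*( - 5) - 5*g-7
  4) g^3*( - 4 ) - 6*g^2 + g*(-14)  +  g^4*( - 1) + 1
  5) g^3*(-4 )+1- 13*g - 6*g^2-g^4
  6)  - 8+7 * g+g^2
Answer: 5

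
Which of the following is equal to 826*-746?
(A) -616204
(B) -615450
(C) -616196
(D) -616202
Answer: C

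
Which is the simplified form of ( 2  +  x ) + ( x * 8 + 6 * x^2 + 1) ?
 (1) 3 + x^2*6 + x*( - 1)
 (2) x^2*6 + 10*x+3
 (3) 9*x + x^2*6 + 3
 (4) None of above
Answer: 3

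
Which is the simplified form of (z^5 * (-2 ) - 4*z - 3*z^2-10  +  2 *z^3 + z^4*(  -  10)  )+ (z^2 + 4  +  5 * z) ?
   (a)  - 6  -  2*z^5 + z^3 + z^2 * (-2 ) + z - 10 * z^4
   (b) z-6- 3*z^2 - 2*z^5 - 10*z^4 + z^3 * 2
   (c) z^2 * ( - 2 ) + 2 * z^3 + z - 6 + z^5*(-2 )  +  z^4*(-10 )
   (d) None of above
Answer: c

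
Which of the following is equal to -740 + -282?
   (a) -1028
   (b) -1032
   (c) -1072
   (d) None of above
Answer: d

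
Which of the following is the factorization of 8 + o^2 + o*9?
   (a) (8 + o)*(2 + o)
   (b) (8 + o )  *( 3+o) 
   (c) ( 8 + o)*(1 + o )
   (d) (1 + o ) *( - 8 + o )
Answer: c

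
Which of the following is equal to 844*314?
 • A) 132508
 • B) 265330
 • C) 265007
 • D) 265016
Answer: D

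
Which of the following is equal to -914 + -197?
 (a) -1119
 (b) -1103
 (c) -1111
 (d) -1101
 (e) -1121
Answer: c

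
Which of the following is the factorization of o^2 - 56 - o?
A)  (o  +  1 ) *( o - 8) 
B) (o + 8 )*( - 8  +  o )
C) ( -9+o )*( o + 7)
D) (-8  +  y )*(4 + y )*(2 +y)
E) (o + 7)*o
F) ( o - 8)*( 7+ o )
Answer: F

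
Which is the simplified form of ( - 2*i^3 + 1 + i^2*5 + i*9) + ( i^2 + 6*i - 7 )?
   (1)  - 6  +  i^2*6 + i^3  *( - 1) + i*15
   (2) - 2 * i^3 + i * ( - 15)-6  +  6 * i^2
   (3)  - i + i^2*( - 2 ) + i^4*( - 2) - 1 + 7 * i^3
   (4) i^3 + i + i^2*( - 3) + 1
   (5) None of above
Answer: 5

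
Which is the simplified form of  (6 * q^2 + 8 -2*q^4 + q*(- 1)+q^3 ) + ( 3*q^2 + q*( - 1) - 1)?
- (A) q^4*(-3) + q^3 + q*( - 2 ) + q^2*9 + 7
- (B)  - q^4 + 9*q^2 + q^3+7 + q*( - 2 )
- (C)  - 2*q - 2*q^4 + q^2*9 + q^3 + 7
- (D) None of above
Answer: C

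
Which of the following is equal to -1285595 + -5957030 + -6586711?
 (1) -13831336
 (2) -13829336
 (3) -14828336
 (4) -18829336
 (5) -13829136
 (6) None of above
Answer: 2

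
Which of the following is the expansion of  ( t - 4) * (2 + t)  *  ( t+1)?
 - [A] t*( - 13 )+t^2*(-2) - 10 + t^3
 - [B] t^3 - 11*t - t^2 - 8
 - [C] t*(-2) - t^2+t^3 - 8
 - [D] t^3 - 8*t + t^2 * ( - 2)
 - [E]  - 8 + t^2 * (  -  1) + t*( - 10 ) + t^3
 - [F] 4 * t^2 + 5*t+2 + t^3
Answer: E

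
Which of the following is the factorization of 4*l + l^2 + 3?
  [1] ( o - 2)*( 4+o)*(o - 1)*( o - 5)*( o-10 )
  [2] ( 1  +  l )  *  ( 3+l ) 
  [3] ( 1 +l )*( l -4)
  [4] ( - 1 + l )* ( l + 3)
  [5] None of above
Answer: 2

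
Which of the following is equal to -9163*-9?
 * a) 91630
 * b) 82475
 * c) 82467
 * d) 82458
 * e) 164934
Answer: c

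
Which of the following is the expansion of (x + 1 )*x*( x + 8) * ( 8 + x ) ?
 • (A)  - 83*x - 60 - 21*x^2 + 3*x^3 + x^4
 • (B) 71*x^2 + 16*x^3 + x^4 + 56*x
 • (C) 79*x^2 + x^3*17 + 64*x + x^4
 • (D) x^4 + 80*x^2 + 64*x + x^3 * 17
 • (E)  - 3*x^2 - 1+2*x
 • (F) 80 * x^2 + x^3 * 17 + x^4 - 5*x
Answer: D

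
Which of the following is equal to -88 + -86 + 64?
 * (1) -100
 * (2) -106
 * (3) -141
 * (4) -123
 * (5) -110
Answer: 5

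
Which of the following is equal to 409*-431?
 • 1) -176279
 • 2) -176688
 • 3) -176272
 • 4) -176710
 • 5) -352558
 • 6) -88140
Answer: 1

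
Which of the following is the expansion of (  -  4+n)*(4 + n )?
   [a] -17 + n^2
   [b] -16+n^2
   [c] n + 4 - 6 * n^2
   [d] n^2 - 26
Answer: b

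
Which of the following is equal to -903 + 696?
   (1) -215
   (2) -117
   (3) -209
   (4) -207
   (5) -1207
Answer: 4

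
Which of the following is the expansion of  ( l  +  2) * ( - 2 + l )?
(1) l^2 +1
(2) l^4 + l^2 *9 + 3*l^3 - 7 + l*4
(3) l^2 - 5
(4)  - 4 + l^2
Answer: 4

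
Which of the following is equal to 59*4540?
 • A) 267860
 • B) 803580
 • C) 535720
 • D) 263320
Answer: A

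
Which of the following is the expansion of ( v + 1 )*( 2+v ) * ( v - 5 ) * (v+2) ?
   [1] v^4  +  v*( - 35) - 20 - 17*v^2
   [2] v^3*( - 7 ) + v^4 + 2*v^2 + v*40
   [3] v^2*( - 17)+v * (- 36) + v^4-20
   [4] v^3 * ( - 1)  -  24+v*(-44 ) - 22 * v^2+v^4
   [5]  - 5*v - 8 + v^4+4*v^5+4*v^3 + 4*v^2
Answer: 3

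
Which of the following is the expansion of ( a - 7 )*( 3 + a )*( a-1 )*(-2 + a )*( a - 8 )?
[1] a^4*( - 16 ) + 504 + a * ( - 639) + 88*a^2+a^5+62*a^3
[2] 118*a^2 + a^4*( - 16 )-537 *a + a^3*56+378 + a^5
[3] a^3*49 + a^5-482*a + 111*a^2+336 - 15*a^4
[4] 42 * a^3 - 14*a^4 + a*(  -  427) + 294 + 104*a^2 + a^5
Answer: 3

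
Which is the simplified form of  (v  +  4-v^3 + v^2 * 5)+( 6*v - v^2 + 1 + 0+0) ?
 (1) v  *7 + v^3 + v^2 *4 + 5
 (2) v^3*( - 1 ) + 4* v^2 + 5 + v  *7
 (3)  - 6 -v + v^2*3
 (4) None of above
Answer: 2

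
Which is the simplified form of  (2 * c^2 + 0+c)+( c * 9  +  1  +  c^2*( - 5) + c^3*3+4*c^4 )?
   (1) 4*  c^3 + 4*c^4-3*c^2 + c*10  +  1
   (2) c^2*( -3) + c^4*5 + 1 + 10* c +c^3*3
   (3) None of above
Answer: 3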